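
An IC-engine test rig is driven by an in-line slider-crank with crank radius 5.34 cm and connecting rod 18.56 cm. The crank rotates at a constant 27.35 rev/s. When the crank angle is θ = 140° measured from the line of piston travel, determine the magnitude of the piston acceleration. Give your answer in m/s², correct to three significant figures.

ω = 2π·27.4 = 171.8 rad/s
x(θ) = r cosθ + √(L² − r² sin²θ); with ω constant, a = ω²·d²x/dθ².
d²x/dθ² = −r cosθ − r²(cos2θ)/√u − r⁴ sin²2θ/(4u^{3/2}),  u = L² − r² sin²θ = 0.0332692 m².
Substituting r = 0.0534 m, L = 0.1856 m, θ = 140°: d²x/dθ² = +0.037867 m.
a = ω²·d²x/dθ² = (171.8)²·(+0.037867) = +1118.2 m/s²;  |a| = 1118.2 m/s².

1120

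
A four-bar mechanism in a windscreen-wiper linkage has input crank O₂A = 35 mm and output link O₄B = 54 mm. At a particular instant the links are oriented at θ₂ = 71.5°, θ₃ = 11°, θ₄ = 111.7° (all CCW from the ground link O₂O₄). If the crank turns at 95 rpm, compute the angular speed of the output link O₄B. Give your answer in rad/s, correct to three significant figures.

ω₂ = 9.948 rad/s (from 95 rpm).
Differentiating the loop-closure r₂e^{iθ₂}+r₃e^{iθ₃}=r₁+r₄e^{iθ₄} gives r₂ω₂e^{iθ₂}+r₃ω₃e^{iθ₃}=r₄ω₄e^{iθ₄}.
Eliminating the other unknown: ω₄ = r₂ω₂ sin(θ₂−θ₃) / [r₄ sin(θ₄−θ₃)].
Numerator sine = +0.87036; denominator sine = +0.98261.
Result = 0.035·9.948·(+0.87036) / (0.054·(+0.98261)) = +5.7114 rad/s; magnitude 5.7114 rad/s.

5.71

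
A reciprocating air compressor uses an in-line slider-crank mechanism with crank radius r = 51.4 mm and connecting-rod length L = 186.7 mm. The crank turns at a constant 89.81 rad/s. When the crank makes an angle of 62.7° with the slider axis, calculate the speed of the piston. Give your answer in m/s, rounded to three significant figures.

4.64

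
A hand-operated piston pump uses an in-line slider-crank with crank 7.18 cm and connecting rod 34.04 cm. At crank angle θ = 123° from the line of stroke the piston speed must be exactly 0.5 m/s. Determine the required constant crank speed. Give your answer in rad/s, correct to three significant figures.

9.40

For an in-line slider-crank, |v_piston| = rω|sinθ|·[1 + r cosθ/√(L² − r² sin²θ)].
With r = 0.0718 m, L = 0.3404 m, θ = 123°: the bracketed kinematic factor |dx/dθ| = 0.053188 m.
ω = v/|dx/dθ| = 0.5/0.053188 = 9.4006 rad/s.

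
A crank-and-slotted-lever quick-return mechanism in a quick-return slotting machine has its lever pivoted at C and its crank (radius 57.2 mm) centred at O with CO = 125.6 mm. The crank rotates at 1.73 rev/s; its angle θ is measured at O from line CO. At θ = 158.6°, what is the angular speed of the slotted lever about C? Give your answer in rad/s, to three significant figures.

ω = 10.87 rad/s (from 1.73 rev/s).
Crank pin A relative to C: A = (d + r cosθ, r sinθ); lever angle φ = atan2(r sinθ, d + r cosθ).
Differentiating tanφ: φ̇ = rω(d cosθ + r)/(d² + r² + 2dr cosθ).
d² + r² + 2dr cosθ = |CA|² = 0.00566919 m²;  d cosθ + r = -0.059741 m.
|ω_lever| = |0.0572·10.87·-0.059741| / 0.00566919 = 6.5519 rad/s.

6.55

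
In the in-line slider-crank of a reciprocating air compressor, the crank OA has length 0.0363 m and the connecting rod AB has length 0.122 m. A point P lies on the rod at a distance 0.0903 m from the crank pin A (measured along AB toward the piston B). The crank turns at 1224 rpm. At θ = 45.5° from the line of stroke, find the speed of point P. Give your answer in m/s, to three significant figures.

3.94

ω = 128.2 rad/s.  Crank-pin speed |V_A| = rω = 4.6528 m/s, perpendicular to OA.
Rod angle: sinφ = −(r/L) sinθ ⇒ φ = -12.253°; ω_rod = −rω cosθ/√(L²−r²sin²θ) = -27.354 rad/s.
V_P = V_A + ω_rod × AP, with AP = 0.0903 m along the rod.
Components: V_Px = −rω sinθ − a·ω_rod·sinφ = -3.8428 m/s;  V_Py = rω cosθ + a·ω_rod·cosφ = +0.84738 m/s.
|V_P| = √(V_Px² + V_Py²) = 3.9352 m/s.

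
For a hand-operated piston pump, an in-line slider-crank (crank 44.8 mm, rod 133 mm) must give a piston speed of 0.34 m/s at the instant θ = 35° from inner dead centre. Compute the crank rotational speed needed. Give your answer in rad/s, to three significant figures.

10.3

For an in-line slider-crank, |v_piston| = rω|sinθ|·[1 + r cosθ/√(L² − r² sin²θ)].
With r = 0.0448 m, L = 0.133 m, θ = 35°: the bracketed kinematic factor |dx/dθ| = 0.032923 m.
ω = v/|dx/dθ| = 0.34/0.032923 = 10.327 rad/s.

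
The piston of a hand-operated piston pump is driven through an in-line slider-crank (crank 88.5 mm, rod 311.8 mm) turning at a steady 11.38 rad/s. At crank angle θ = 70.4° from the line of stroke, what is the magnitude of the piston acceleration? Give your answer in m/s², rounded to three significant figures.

1.26

ω = 11.38 rad/s
x(θ) = r cosθ + √(L² − r² sin²θ); with ω constant, a = ω²·d²x/dθ².
d²x/dθ² = −r cosθ − r²(cos2θ)/√u − r⁴ sin²2θ/(4u^{3/2}),  u = L² − r² sin²θ = 0.0902683 m².
Substituting r = 0.0885 m, L = 0.3118 m, θ = 70.4°: d²x/dθ² = -0.0097116 m.
a = ω²·d²x/dθ² = (11.38)²·(-0.0097116) = -1.2577 m/s²;  |a| = 1.2577 m/s².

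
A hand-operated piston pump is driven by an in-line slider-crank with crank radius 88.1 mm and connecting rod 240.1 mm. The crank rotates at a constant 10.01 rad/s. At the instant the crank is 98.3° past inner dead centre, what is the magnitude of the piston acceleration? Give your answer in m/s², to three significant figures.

4.59

ω = 10.01 rad/s
x(θ) = r cosθ + √(L² − r² sin²θ); with ω constant, a = ω²·d²x/dθ².
d²x/dθ² = −r cosθ − r²(cos2θ)/√u − r⁴ sin²2θ/(4u^{3/2}),  u = L² − r² sin²θ = 0.0500481 m².
Substituting r = 0.0881 m, L = 0.2401 m, θ = 98.3°: d²x/dθ² = +0.045856 m.
a = ω²·d²x/dθ² = (10.01)²·(+0.045856) = +4.5948 m/s²;  |a| = 4.5948 m/s².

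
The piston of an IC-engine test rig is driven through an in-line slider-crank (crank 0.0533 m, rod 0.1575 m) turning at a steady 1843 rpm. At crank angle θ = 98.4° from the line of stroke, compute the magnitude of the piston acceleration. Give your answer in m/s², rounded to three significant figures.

971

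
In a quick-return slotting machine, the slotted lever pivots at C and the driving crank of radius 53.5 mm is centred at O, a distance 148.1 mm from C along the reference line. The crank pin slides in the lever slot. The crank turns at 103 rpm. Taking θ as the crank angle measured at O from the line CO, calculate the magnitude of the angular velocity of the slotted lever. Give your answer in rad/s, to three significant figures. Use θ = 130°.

ω = 10.79 rad/s (from 103 rpm).
Crank pin A relative to C: A = (d + r cosθ, r sinθ); lever angle φ = atan2(r sinθ, d + r cosθ).
Differentiating tanφ: φ̇ = rω(d cosθ + r)/(d² + r² + 2dr cosθ).
d² + r² + 2dr cosθ = |CA|² = 0.0146098 m²;  d cosθ + r = -0.041697 m.
|ω_lever| = |0.0535·10.79·-0.041697| / 0.0146098 = 1.6469 rad/s.

1.65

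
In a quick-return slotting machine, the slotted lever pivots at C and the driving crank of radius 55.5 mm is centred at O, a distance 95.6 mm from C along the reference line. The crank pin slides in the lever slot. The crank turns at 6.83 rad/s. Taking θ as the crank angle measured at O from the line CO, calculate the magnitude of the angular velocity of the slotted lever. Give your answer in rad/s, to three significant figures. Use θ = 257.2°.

ω = 6.83 rad/s
Crank pin A relative to C: A = (d + r cosθ, r sinθ); lever angle φ = atan2(r sinθ, d + r cosθ).
Differentiating tanφ: φ̇ = rω(d cosθ + r)/(d² + r² + 2dr cosθ).
d² + r² + 2dr cosθ = |CA|² = 0.00986863 m²;  d cosθ + r = +0.03432 m.
|ω_lever| = |0.0555·6.83·+0.03432| / 0.00986863 = 1.3183 rad/s.

1.32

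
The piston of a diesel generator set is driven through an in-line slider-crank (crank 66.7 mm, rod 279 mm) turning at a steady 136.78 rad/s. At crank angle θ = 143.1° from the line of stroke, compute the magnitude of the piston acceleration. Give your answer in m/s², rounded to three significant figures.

910

ω = 136.8 rad/s
x(θ) = r cosθ + √(L² − r² sin²θ); with ω constant, a = ω²·d²x/dθ².
d²x/dθ² = −r cosθ − r²(cos2θ)/√u − r⁴ sin²2θ/(4u^{3/2}),  u = L² − r² sin²θ = 0.0762372 m².
Substituting r = 0.0667 m, L = 0.279 m, θ = 143.1°: d²x/dθ² = +0.048627 m.
a = ω²·d²x/dθ² = (136.8)²·(+0.048627) = +909.75 m/s²;  |a| = 909.75 m/s².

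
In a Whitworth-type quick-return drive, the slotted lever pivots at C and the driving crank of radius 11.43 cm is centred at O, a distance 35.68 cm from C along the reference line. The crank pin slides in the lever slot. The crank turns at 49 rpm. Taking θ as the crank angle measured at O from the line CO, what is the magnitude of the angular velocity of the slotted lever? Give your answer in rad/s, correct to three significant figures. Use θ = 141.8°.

ω = 5.131 rad/s (from 49 rpm).
Crank pin A relative to C: A = (d + r cosθ, r sinθ); lever angle φ = atan2(r sinθ, d + r cosθ).
Differentiating tanφ: φ̇ = rω(d cosθ + r)/(d² + r² + 2dr cosθ).
d² + r² + 2dr cosθ = |CA|² = 0.0762727 m²;  d cosθ + r = -0.16609 m.
|ω_lever| = |0.1143·5.131·-0.16609| / 0.0762727 = 1.2772 rad/s.

1.28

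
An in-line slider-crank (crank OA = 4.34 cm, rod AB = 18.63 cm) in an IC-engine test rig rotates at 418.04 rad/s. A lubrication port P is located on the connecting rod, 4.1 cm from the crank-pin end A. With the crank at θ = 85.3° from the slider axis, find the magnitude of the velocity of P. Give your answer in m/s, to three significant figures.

18.2

ω = 418 rad/s.  Crank-pin speed |V_A| = rω = 18.143 m/s, perpendicular to OA.
Rod angle: sinφ = −(r/L) sinθ ⇒ φ = -13.425°; ω_rod = −rω cosθ/√(L²−r²sin²θ) = -8.2038 rad/s.
V_P = V_A + ω_rod × AP, with AP = 0.041 m along the rod.
Components: V_Px = −rω sinθ − a·ω_rod·sinφ = -18.16 m/s;  V_Py = rω cosθ + a·ω_rod·cosφ = +1.1594 m/s.
|V_P| = √(V_Px² + V_Py²) = 18.197 m/s.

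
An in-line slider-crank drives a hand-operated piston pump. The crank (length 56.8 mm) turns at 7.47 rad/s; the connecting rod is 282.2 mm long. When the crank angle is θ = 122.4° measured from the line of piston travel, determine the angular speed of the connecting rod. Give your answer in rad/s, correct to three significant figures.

ω = 7.47 rad/s
The rod makes angle φ with the slider axis where L sinφ = r sinθ; differentiating, L cosφ·φ̇ = r ω cosθ.
L cosφ = √(L² − r² sin²θ) = 0.2781 m.
|ω_rod| = r ω |cosθ| / √(L² − r² sin²θ) = 0.0568·7.47·0.53583/0.2781 = 0.81752 rad/s.

0.818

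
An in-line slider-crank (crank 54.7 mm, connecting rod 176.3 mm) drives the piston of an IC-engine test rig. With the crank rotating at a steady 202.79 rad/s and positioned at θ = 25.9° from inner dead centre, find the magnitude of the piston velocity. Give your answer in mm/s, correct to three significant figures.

6210

ω = 202.8 rad/s
For an in-line slider-crank, x = r cosθ + √(L² − r² sin²θ), so v = −rω sinθ·[1 + r cosθ/√(L² − r² sin²θ)].
With r = 0.0547 m, L = 0.1763 m, θ = 25.9°: √(L² − r² sin²θ) = 0.17467 m.
v = −0.0547·202.8·0.43680·[1 + 0.0547·0.89956/0.17467] = -6.2102 m/s.
|v| = 6.2102 m/s = 6210.2 mm/s.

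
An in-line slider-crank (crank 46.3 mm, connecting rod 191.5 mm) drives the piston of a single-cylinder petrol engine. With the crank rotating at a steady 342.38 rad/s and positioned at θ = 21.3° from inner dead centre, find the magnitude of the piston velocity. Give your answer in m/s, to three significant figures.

7.06

ω = 342.4 rad/s
For an in-line slider-crank, x = r cosθ + √(L² − r² sin²θ), so v = −rω sinθ·[1 + r cosθ/√(L² − r² sin²θ)].
With r = 0.0463 m, L = 0.1915 m, θ = 21.3°: √(L² − r² sin²θ) = 0.19076 m.
v = −0.0463·342.4·0.36325·[1 + 0.0463·0.93169/0.19076] = -7.0605 m/s.
|v| = 7.0605 m/s.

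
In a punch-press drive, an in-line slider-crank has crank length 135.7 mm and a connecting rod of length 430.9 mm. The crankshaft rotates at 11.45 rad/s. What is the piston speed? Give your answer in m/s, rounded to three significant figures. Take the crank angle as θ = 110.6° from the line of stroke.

ω = 11.45 rad/s
For an in-line slider-crank, x = r cosθ + √(L² − r² sin²θ), so v = −rω sinθ·[1 + r cosθ/√(L² − r² sin²θ)].
With r = 0.1357 m, L = 0.4309 m, θ = 110.6°: √(L² − r² sin²θ) = 0.41175 m.
v = −0.1357·11.45·0.93606·[1 + 0.1357·-0.35184/0.41175] = -1.2858 m/s.
|v| = 1.2858 m/s.

1.29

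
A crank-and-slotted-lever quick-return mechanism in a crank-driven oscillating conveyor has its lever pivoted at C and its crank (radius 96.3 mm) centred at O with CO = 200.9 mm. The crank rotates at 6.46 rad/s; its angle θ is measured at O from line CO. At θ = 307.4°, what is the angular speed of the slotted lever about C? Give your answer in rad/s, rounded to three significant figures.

ω = 6.46 rad/s
Crank pin A relative to C: A = (d + r cosθ, r sinθ); lever angle φ = atan2(r sinθ, d + r cosθ).
Differentiating tanφ: φ̇ = rω(d cosθ + r)/(d² + r² + 2dr cosθ).
d² + r² + 2dr cosθ = |CA|² = 0.0731359 m²;  d cosθ + r = +0.21832 m.
|ω_lever| = |0.0963·6.46·+0.21832| / 0.0731359 = 1.8571 rad/s.

1.86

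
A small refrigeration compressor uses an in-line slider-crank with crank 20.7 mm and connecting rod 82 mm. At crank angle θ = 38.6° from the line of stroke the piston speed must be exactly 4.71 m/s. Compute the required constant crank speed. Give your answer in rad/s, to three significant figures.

304

For an in-line slider-crank, |v_piston| = rω|sinθ|·[1 + r cosθ/√(L² − r² sin²θ)].
With r = 0.0207 m, L = 0.082 m, θ = 38.6°: the bracketed kinematic factor |dx/dθ| = 0.015494 m.
ω = v/|dx/dθ| = 4.71/0.015494 = 303.98 rad/s.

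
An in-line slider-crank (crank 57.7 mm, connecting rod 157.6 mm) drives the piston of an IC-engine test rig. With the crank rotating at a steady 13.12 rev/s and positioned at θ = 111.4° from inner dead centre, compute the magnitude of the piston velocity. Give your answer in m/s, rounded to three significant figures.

3.80

ω = 2π·13.1 = 82.44 rad/s
For an in-line slider-crank, x = r cosθ + √(L² − r² sin²θ), so v = −rω sinθ·[1 + r cosθ/√(L² − r² sin²θ)].
With r = 0.0577 m, L = 0.1576 m, θ = 111.4°: √(L² − r² sin²θ) = 0.14816 m.
v = −0.0577·82.44·0.93106·[1 + 0.0577·-0.36488/0.14816] = -3.7993 m/s.
|v| = 3.7993 m/s.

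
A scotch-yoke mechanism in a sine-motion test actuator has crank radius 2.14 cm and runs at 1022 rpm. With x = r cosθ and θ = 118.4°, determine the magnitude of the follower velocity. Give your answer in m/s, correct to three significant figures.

2.01

ω = 107 rad/s (from 1022 rpm).
x = r cosθ ⇒ ẋ = −rω sinθ.
|v| = rω|sinθ| = 0.0214·107·|sin 118.4°| = 2.0147 m/s.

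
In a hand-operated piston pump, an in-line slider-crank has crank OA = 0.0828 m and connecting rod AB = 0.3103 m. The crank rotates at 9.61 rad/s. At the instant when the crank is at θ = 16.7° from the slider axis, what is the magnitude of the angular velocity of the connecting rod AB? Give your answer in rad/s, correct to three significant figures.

ω = 9.61 rad/s
The rod makes angle φ with the slider axis where L sinφ = r sinθ; differentiating, L cosφ·φ̇ = r ω cosθ.
L cosφ = √(L² − r² sin²θ) = 0.30939 m.
|ω_rod| = r ω |cosθ| / √(L² − r² sin²θ) = 0.0828·9.61·0.95782/0.30939 = 2.4634 rad/s.

2.46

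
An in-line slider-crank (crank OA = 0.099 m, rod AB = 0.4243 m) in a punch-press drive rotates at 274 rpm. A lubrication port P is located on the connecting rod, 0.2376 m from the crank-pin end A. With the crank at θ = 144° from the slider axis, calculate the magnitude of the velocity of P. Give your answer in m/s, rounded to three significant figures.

1.80

ω = 28.69 rad/s.  Crank-pin speed |V_A| = rω = 2.8406 m/s, perpendicular to OA.
Rod angle: sinφ = −(r/L) sinθ ⇒ φ = -7.883°; ω_rod = −rω cosθ/√(L²−r²sin²θ) = +5.4679 rad/s.
V_P = V_A + ω_rod × AP, with AP = 0.2376 m along the rod.
Components: V_Px = −rω sinθ − a·ω_rod·sinφ = -1.4915 m/s;  V_Py = rω cosθ + a·ω_rod·cosφ = -1.0112 m/s.
|V_P| = √(V_Px² + V_Py²) = 1.802 m/s.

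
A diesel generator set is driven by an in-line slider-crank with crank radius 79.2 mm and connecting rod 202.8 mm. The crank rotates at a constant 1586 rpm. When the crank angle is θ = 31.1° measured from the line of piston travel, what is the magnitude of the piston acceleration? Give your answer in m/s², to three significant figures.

2300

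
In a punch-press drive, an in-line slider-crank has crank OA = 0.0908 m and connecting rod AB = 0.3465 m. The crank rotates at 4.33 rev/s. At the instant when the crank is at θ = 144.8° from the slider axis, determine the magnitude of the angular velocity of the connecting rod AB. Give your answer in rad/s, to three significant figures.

5.89

ω = 27.21 rad/s (converted from 4.33 rev/s).
The rod makes angle φ with the slider axis where L sinφ = r sinθ; differentiating, L cosφ·φ̇ = r ω cosθ.
L cosφ = √(L² − r² sin²θ) = 0.34252 m.
|ω_rod| = r ω |cosθ| / √(L² − r² sin²θ) = 0.0908·27.21·0.81714/0.34252 = 5.8933 rad/s.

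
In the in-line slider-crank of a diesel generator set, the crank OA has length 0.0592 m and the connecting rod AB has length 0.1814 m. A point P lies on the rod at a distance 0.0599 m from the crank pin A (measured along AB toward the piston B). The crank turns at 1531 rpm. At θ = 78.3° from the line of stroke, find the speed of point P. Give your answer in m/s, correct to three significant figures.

9.60

ω = 160.3 rad/s.  Crank-pin speed |V_A| = rω = 9.4913 m/s, perpendicular to OA.
Rod angle: sinφ = −(r/L) sinθ ⇒ φ = -18.637°; ω_rod = −rω cosθ/√(L²−r²sin²θ) = -11.197 rad/s.
V_P = V_A + ω_rod × AP, with AP = 0.0599 m along the rod.
Components: V_Px = −rω sinθ − a·ω_rod·sinφ = -9.5084 m/s;  V_Py = rω cosθ + a·ω_rod·cosφ = +1.2892 m/s.
|V_P| = √(V_Px² + V_Py²) = 9.5954 m/s.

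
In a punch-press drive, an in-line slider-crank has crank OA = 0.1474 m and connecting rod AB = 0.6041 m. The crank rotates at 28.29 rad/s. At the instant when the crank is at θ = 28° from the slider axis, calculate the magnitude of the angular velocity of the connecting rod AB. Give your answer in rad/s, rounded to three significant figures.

6.14

ω = 28.29 rad/s
The rod makes angle φ with the slider axis where L sinφ = r sinθ; differentiating, L cosφ·φ̇ = r ω cosθ.
L cosφ = √(L² − r² sin²θ) = 0.60012 m.
|ω_rod| = r ω |cosθ| / √(L² − r² sin²θ) = 0.1474·28.29·0.88295/0.60012 = 6.1351 rad/s.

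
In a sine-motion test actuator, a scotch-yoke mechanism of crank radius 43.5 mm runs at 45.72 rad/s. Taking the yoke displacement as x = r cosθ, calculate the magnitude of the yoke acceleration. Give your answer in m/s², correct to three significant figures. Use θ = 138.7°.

ω = 45.72 rad/s
x = r cosθ ⇒ ẍ = −rω² cosθ (ω constant).
|a| = rω²|cosθ| = 0.0435·(45.72)²·|cos 138.7°| = 68.312 m/s².

68.3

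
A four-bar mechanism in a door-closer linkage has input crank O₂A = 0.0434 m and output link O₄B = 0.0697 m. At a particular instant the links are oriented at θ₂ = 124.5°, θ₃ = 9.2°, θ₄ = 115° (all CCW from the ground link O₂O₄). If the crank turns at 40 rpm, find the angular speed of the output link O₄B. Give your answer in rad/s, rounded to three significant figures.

2.45

ω₂ = 4.189 rad/s (from 40 rpm).
Differentiating the loop-closure r₂e^{iθ₂}+r₃e^{iθ₃}=r₁+r₄e^{iθ₄} gives r₂ω₂e^{iθ₂}+r₃ω₃e^{iθ₃}=r₄ω₄e^{iθ₄}.
Eliminating the other unknown: ω₄ = r₂ω₂ sin(θ₂−θ₃) / [r₄ sin(θ₄−θ₃)].
Numerator sine = +0.90408; denominator sine = +0.96222.
Result = 0.0434·4.189·(+0.90408) / (0.0697·(+0.96222)) = +2.4506 rad/s; magnitude 2.4506 rad/s.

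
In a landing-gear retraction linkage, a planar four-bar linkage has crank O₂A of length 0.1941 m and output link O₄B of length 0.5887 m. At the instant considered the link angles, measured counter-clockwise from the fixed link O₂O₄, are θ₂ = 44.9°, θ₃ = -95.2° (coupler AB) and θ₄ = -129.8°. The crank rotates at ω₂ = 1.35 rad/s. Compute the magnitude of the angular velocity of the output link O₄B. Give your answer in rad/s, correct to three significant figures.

0.503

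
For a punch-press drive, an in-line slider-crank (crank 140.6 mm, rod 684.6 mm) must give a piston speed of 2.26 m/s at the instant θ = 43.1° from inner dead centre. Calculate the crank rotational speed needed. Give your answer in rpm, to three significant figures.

195

For an in-line slider-crank, |v_piston| = rω|sinθ|·[1 + r cosθ/√(L² − r² sin²θ)].
With r = 0.1406 m, L = 0.6846 m, θ = 43.1°: the bracketed kinematic factor |dx/dθ| = 0.11062 m.
ω = v/|dx/dθ| = 2.26/0.11062 = 20.431 rad/s.
N = 60ω/(2π) = 195.1 rpm.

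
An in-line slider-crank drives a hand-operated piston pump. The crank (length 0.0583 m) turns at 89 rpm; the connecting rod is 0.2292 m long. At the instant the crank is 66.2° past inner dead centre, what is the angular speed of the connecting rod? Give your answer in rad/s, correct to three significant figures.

ω = 9.32 rad/s (converted from 89 rpm).
The rod makes angle φ with the slider axis where L sinφ = r sinθ; differentiating, L cosφ·φ̇ = r ω cosθ.
L cosφ = √(L² − r² sin²θ) = 0.22291 m.
|ω_rod| = r ω |cosθ| / √(L² − r² sin²θ) = 0.0583·9.32·0.40355/0.22291 = 0.98369 rad/s.

0.984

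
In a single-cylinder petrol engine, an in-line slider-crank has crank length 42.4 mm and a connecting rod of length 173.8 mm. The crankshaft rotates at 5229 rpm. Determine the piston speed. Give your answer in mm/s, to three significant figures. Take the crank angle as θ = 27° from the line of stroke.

ω = 2π·5229/60 = 547.6 rad/s
For an in-line slider-crank, x = r cosθ + √(L² − r² sin²θ), so v = −rω sinθ·[1 + r cosθ/√(L² − r² sin²θ)].
With r = 0.0424 m, L = 0.1738 m, θ = 27°: √(L² − r² sin²θ) = 0.17273 m.
v = −0.0424·547.6·0.45399·[1 + 0.0424·0.89101/0.17273] = -12.846 m/s.
|v| = 12.846 m/s = 12846 mm/s.

12800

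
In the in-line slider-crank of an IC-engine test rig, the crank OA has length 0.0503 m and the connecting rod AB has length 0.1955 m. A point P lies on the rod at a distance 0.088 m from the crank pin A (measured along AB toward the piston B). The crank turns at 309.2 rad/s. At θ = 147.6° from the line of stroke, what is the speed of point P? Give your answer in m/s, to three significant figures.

10.4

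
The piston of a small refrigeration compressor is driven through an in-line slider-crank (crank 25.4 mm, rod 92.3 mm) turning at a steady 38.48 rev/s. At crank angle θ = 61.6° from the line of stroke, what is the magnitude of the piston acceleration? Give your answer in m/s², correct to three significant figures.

ω = 2π·38.5 = 241.8 rad/s
x(θ) = r cosθ + √(L² − r² sin²θ); with ω constant, a = ω²·d²x/dθ².
d²x/dθ² = −r cosθ − r²(cos2θ)/√u − r⁴ sin²2θ/(4u^{3/2}),  u = L² − r² sin²θ = 0.00802008 m².
Substituting r = 0.0254 m, L = 0.0923 m, θ = 61.6°: d²x/dθ² = -0.0082376 m.
a = ω²·d²x/dθ² = (241.8)²·(-0.0082376) = -481.54 m/s²;  |a| = 481.54 m/s².

482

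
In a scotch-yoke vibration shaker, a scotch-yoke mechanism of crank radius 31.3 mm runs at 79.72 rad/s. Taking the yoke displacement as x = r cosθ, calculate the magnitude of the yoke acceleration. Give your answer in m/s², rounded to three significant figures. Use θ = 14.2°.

193

ω = 79.72 rad/s
x = r cosθ ⇒ ẍ = −rω² cosθ (ω constant).
|a| = rω²|cosθ| = 0.0313·(79.72)²·|cos 14.2°| = 192.84 m/s².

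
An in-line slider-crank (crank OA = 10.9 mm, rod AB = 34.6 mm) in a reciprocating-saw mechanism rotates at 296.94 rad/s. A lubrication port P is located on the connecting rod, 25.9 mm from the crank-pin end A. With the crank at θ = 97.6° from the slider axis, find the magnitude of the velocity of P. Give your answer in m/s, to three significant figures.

3.10

ω = 296.9 rad/s.  Crank-pin speed |V_A| = rω = 3.2366 m/s, perpendicular to OA.
Rod angle: sinφ = −(r/L) sinθ ⇒ φ = -18.196°; ω_rod = −rω cosθ/√(L²−r²sin²θ) = +13.023 rad/s.
V_P = V_A + ω_rod × AP, with AP = 0.0259 m along the rod.
Components: V_Px = −rω sinθ − a·ω_rod·sinφ = -3.1029 m/s;  V_Py = rω cosθ + a·ω_rod·cosφ = -0.10764 m/s.
|V_P| = √(V_Px² + V_Py²) = 3.1048 m/s.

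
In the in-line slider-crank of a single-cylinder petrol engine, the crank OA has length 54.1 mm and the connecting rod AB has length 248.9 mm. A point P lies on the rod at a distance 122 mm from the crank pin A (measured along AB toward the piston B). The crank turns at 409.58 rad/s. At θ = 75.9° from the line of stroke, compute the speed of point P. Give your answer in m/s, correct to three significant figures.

ω = 409.6 rad/s.  Crank-pin speed |V_A| = rω = 22.158 m/s, perpendicular to OA.
Rod angle: sinφ = −(r/L) sinθ ⇒ φ = -12.170°; ω_rod = −rω cosθ/√(L²−r²sin²θ) = -22.186 rad/s.
V_P = V_A + ω_rod × AP, with AP = 0.122 m along the rod.
Components: V_Px = −rω sinθ − a·ω_rod·sinφ = -22.061 m/s;  V_Py = rω cosθ + a·ω_rod·cosφ = +2.7522 m/s.
|V_P| = √(V_Px² + V_Py²) = 22.232 m/s.

22.2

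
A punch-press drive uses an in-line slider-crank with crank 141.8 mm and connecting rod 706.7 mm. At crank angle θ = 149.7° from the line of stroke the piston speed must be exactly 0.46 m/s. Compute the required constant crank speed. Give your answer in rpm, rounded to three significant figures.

74.3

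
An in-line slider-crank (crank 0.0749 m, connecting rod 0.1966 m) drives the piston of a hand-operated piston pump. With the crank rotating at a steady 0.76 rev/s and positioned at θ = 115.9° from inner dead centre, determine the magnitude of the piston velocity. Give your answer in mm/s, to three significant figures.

265

ω = 2π·0.76 = 4.775 rad/s
For an in-line slider-crank, x = r cosθ + √(L² − r² sin²θ), so v = −rω sinθ·[1 + r cosθ/√(L² − r² sin²θ)].
With r = 0.0749 m, L = 0.1966 m, θ = 115.9°: √(L² − r² sin²θ) = 0.18469 m.
v = −0.0749·4.775·0.89956·[1 + 0.0749·-0.43680/0.18469] = -0.26475 m/s.
|v| = 0.26475 m/s = 264.75 mm/s.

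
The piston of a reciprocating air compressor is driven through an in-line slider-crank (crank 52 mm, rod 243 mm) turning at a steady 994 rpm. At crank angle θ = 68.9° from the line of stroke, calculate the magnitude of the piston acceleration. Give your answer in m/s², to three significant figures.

112

ω = 2π·994/60 = 104.1 rad/s
x(θ) = r cosθ + √(L² − r² sin²θ); with ω constant, a = ω²·d²x/dθ².
d²x/dθ² = −r cosθ − r²(cos2θ)/√u − r⁴ sin²2θ/(4u^{3/2}),  u = L² − r² sin²θ = 0.0566954 m².
Substituting r = 0.052 m, L = 0.243 m, θ = 68.9°: d²x/dθ² = -0.010368 m.
a = ω²·d²x/dθ² = (104.1)²·(-0.010368) = -112.34 m/s²;  |a| = 112.34 m/s².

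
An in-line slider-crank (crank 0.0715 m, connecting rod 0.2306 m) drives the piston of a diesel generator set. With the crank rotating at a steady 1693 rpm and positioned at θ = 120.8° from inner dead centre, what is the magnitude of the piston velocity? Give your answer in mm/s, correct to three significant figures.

9090

ω = 2π·1693/60 = 177.3 rad/s
For an in-line slider-crank, x = r cosθ + √(L² − r² sin²θ), so v = −rω sinθ·[1 + r cosθ/√(L² − r² sin²θ)].
With r = 0.0715 m, L = 0.2306 m, θ = 120.8°: √(L² − r² sin²θ) = 0.22227 m.
v = −0.0715·177.3·0.85896·[1 + 0.0715·-0.51204/0.22227] = -9.0949 m/s.
|v| = 9.0949 m/s = 9094.9 mm/s.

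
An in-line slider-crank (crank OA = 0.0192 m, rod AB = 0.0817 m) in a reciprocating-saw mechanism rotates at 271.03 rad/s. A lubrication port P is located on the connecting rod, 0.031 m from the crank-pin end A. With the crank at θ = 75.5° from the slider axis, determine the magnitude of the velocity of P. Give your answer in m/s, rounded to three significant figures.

ω = 271 rad/s.  Crank-pin speed |V_A| = rω = 5.2038 m/s, perpendicular to OA.
Rod angle: sinφ = −(r/L) sinθ ⇒ φ = -13.151°; ω_rod = −rω cosθ/√(L²−r²sin²θ) = -16.377 rad/s.
V_P = V_A + ω_rod × AP, with AP = 0.031 m along the rod.
Components: V_Px = −rω sinθ − a·ω_rod·sinφ = -5.1535 m/s;  V_Py = rω cosθ + a·ω_rod·cosφ = +0.80854 m/s.
|V_P| = √(V_Px² + V_Py²) = 5.2166 m/s.

5.22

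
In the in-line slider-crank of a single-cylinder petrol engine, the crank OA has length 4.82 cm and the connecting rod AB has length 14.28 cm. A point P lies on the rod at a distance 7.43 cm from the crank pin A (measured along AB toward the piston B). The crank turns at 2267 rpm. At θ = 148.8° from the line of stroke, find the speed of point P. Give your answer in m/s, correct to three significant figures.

6.88

ω = 237.4 rad/s.  Crank-pin speed |V_A| = rω = 11.443 m/s, perpendicular to OA.
Rod angle: sinφ = −(r/L) sinθ ⇒ φ = -10.070°; ω_rod = −rω cosθ/√(L²−r²sin²θ) = +69.613 rad/s.
V_P = V_A + ω_rod × AP, with AP = 0.0743 m along the rod.
Components: V_Px = −rω sinθ − a·ω_rod·sinφ = -5.0232 m/s;  V_Py = rω cosθ + a·ω_rod·cosφ = -4.6951 m/s.
|V_P| = √(V_Px² + V_Py²) = 6.8758 m/s.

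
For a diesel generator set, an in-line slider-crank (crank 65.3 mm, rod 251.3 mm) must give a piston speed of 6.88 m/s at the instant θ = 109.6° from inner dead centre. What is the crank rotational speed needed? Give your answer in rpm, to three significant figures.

1170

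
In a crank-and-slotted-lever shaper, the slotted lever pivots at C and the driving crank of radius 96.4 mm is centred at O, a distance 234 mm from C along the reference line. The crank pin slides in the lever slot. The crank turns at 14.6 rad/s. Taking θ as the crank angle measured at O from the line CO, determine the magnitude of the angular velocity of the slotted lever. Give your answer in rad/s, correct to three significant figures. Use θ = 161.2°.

ω = 14.6 rad/s
Crank pin A relative to C: A = (d + r cosθ, r sinθ); lever angle φ = atan2(r sinθ, d + r cosθ).
Differentiating tanφ: φ̇ = rω(d cosθ + r)/(d² + r² + 2dr cosθ).
d² + r² + 2dr cosθ = |CA|² = 0.0213407 m²;  d cosθ + r = -0.12512 m.
|ω_lever| = |0.0964·14.6·-0.12512| / 0.0213407 = 8.2515 rad/s.

8.25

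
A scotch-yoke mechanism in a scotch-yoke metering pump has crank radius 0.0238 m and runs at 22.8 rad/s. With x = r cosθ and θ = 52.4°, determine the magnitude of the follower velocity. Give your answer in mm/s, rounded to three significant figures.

430

ω = 22.8 rad/s
x = r cosθ ⇒ ẋ = −rω sinθ.
|v| = rω|sinθ| = 0.0238·22.8·|sin 52.4°| = 0.42993 m/s = 429.93 mm/s.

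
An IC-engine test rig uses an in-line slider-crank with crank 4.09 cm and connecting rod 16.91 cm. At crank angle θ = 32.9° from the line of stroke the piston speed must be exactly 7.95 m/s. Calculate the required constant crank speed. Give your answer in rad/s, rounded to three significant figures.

For an in-line slider-crank, |v_piston| = rω|sinθ|·[1 + r cosθ/√(L² − r² sin²θ)].
With r = 0.0409 m, L = 0.1691 m, θ = 32.9°: the bracketed kinematic factor |dx/dθ| = 0.026767 m.
ω = v/|dx/dθ| = 7.95/0.026767 = 297.01 rad/s.

297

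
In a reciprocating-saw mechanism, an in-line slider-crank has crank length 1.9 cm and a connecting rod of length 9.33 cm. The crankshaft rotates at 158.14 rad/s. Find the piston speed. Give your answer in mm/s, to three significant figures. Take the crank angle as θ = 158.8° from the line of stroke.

880

ω = 158.1 rad/s
For an in-line slider-crank, x = r cosθ + √(L² − r² sin²θ), so v = −rω sinθ·[1 + r cosθ/√(L² − r² sin²θ)].
With r = 0.019 m, L = 0.0933 m, θ = 158.8°: √(L² − r² sin²θ) = 0.093047 m.
v = −0.019·158.1·0.36162·[1 + 0.019·-0.93232/0.093047] = -0.8797 m/s.
|v| = 0.8797 m/s = 879.7 mm/s.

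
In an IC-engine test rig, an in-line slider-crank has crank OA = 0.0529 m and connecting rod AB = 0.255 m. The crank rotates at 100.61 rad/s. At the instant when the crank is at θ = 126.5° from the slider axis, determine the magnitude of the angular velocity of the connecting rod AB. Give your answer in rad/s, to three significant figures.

12.6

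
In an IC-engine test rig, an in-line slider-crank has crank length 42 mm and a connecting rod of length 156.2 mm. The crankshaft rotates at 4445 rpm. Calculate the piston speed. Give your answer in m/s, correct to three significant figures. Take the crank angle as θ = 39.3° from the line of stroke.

ω = 2π·4445/60 = 465.5 rad/s
For an in-line slider-crank, x = r cosθ + √(L² − r² sin²θ), so v = −rω sinθ·[1 + r cosθ/√(L² − r² sin²θ)].
With r = 0.042 m, L = 0.1562 m, θ = 39.3°: √(L² − r² sin²θ) = 0.15392 m.
v = −0.042·465.5·0.63338·[1 + 0.042·0.77384/0.15392] = -14.997 m/s.
|v| = 14.997 m/s.

15.0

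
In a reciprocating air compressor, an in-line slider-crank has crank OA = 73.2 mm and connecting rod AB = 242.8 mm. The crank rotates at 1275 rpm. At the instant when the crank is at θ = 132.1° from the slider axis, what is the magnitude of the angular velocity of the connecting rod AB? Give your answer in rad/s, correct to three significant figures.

ω = 133.5 rad/s (converted from 1275 rpm).
The rod makes angle φ with the slider axis where L sinφ = r sinθ; differentiating, L cosφ·φ̇ = r ω cosθ.
L cosφ = √(L² − r² sin²θ) = 0.23665 m.
|ω_rod| = r ω |cosθ| / √(L² − r² sin²θ) = 0.0732·133.5·0.67043/0.23665 = 27.689 rad/s.

27.7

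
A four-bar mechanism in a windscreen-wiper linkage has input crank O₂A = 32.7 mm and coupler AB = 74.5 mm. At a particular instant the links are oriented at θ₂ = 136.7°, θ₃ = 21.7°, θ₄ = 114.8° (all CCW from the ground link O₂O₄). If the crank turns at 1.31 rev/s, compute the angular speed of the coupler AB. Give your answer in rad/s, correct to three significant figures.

ω₂ = 8.231 rad/s (from 1.31 rev/s).
Differentiating the loop-closure r₂e^{iθ₂}+r₃e^{iθ₃}=r₁+r₄e^{iθ₄} gives r₂ω₂e^{iθ₂}+r₃ω₃e^{iθ₃}=r₄ω₄e^{iθ₄}.
Eliminating the other unknown: ω₃ = r₂ω₂ sin(θ₄−θ₂) / [r₃ sin(θ₃−θ₄)].
Numerator sine = -0.37299; denominator sine = -0.99854.
Result = 0.0327·8.231·(-0.37299) / (0.0745·(-0.99854)) = +1.3495 rad/s; magnitude 1.3495 rad/s.

1.35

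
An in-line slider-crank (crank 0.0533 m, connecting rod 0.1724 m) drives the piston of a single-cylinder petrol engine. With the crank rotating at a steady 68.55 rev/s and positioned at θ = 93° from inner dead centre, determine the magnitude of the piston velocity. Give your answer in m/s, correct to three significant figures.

22.5

ω = 2π·68.5 = 430.7 rad/s
For an in-line slider-crank, x = r cosθ + √(L² − r² sin²θ), so v = −rω sinθ·[1 + r cosθ/√(L² − r² sin²θ)].
With r = 0.0533 m, L = 0.1724 m, θ = 93°: √(L² − r² sin²θ) = 0.16398 m.
v = −0.0533·430.7·0.99863·[1 + 0.0533·-0.05234/0.16398] = -22.536 m/s.
|v| = 22.536 m/s.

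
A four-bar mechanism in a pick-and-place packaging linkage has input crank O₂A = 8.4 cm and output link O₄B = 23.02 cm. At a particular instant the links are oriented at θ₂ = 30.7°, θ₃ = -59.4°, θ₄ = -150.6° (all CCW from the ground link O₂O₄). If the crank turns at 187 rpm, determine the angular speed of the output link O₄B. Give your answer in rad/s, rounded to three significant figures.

7.15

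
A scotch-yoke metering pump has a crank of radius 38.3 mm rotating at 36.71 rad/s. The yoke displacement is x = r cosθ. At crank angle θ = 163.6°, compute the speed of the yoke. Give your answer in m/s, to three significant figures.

0.397

ω = 36.71 rad/s
x = r cosθ ⇒ ẋ = −rω sinθ.
|v| = rω|sinθ| = 0.0383·36.71·|sin 163.6°| = 0.39697 m/s.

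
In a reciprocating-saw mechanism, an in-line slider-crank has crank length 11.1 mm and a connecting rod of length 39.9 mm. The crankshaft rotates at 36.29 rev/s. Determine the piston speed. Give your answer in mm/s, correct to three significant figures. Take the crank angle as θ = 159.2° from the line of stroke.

664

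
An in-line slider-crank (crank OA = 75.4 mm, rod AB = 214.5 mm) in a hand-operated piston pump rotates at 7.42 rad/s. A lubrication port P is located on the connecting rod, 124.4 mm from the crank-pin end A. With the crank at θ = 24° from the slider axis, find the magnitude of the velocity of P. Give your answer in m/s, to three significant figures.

0.345

ω = 7.42 rad/s.  Crank-pin speed |V_A| = rω = 0.55947 m/s, perpendicular to OA.
Rod angle: sinφ = −(r/L) sinθ ⇒ φ = -8.220°; ω_rod = −rω cosθ/√(L²−r²sin²θ) = -2.4075 rad/s.
V_P = V_A + ω_rod × AP, with AP = 0.1244 m along the rod.
Components: V_Px = −rω sinθ − a·ω_rod·sinφ = -0.27038 m/s;  V_Py = rω cosθ + a·ω_rod·cosφ = +0.21469 m/s.
|V_P| = √(V_Px² + V_Py²) = 0.34524 m/s.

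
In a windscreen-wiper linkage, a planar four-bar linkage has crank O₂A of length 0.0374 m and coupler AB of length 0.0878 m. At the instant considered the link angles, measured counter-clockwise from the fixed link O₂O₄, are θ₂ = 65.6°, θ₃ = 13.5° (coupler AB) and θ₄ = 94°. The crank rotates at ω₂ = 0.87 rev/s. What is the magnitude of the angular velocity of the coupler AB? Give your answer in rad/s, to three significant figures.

ω₂ = 5.466 rad/s (from 0.87 rev/s).
Differentiating the loop-closure r₂e^{iθ₂}+r₃e^{iθ₃}=r₁+r₄e^{iθ₄} gives r₂ω₂e^{iθ₂}+r₃ω₃e^{iθ₃}=r₄ω₄e^{iθ₄}.
Eliminating the other unknown: ω₃ = r₂ω₂ sin(θ₄−θ₂) / [r₃ sin(θ₃−θ₄)].
Numerator sine = +0.47562; denominator sine = -0.98629.
Result = 0.0374·5.466·(+0.47562) / (0.0878·(-0.98629)) = -1.1229 rad/s; magnitude 1.1229 rad/s.

1.12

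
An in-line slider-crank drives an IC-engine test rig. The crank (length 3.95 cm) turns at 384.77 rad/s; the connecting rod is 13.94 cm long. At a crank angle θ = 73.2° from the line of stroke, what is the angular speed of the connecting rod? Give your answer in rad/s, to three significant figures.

32.7

ω = 384.8 rad/s
The rod makes angle φ with the slider axis where L sinφ = r sinθ; differentiating, L cosφ·φ̇ = r ω cosθ.
L cosφ = √(L² − r² sin²θ) = 0.13417 m.
|ω_rod| = r ω |cosθ| / √(L² − r² sin²θ) = 0.0395·384.8·0.28903/0.13417 = 32.74 rad/s.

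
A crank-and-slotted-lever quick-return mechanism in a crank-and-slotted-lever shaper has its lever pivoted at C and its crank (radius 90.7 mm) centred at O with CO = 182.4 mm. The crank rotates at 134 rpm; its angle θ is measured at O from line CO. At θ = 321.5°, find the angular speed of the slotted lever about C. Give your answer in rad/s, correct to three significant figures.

4.41

ω = 14.03 rad/s (from 134 rpm).
Crank pin A relative to C: A = (d + r cosθ, r sinθ); lever angle φ = atan2(r sinθ, d + r cosθ).
Differentiating tanφ: φ̇ = rω(d cosθ + r)/(d² + r² + 2dr cosθ).
d² + r² + 2dr cosθ = |CA|² = 0.0673907 m²;  d cosθ + r = +0.23345 m.
|ω_lever| = |0.0907·14.03·+0.23345| / 0.0673907 = 4.4089 rad/s.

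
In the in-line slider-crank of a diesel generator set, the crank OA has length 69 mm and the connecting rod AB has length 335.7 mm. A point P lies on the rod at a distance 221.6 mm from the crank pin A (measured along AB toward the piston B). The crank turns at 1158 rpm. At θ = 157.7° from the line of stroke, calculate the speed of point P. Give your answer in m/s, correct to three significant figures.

3.82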